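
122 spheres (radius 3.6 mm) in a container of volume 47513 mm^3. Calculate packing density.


V_sphere = 4/3*pi*3.6^3 = 195.4322 mm^3
Total V = 122*195.4322 = 23842.7284 mm^3
PD = 23842.7284 / 47513 = 0.502

0.502


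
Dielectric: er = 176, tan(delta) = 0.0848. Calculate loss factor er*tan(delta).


Loss = 176 * 0.0848 = 14.925

14.925


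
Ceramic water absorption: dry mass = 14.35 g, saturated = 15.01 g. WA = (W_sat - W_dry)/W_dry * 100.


WA = (15.01 - 14.35) / 14.35 * 100 = 4.6%

4.6


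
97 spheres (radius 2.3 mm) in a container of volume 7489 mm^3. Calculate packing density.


V_sphere = 4/3*pi*2.3^3 = 50.965 mm^3
Total V = 97*50.965 = 4943.605 mm^3
PD = 4943.605 / 7489 = 0.66

0.66


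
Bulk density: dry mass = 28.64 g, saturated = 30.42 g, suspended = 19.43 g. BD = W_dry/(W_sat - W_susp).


BD = 28.64 / (30.42 - 19.43) = 28.64 / 10.99 = 2.606 g/cm^3

2.606


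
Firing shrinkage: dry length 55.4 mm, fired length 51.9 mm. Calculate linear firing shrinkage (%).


FS = (55.4 - 51.9) / 55.4 * 100 = 6.32%

6.32


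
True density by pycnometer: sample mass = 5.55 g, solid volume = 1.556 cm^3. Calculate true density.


TD = 5.55 / 1.556 = 3.567 g/cm^3

3.567


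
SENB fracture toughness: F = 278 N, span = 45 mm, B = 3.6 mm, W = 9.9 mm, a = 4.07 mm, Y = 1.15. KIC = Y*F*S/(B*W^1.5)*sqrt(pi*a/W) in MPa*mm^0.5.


KIC = 1.15*278*45/(3.6*9.9^1.5)*sqrt(pi*4.07/9.9) = 145.8

145.8


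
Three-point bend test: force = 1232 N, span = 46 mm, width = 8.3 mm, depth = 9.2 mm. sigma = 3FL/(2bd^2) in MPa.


sigma = 3*1232*46/(2*8.3*9.2^2) = 121.0 MPa

121.0


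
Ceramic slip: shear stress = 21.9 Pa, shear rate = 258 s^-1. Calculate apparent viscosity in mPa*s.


eta = tau/gamma * 1000 = 21.9/258 * 1000 = 84.9 mPa*s

84.9


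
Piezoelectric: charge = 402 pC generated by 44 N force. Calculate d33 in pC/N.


d33 = 402 / 44 = 9.1 pC/N

9.1


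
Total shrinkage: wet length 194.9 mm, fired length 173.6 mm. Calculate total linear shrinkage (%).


TS = (194.9 - 173.6) / 194.9 * 100 = 10.93%

10.93


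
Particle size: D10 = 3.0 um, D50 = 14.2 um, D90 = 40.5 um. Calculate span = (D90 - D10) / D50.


Span = (40.5 - 3.0) / 14.2 = 37.5 / 14.2 = 2.641

2.641


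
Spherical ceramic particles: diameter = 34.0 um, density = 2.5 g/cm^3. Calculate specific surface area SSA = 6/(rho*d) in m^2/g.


SSA = 6 / (2.5 * 34.0) = 0.071 m^2/g

0.071


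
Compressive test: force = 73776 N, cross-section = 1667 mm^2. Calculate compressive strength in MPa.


CS = 73776 / 1667 = 44.3 MPa

44.3


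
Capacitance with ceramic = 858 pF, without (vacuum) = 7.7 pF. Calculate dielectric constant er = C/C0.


er = 858 / 7.7 = 111.43

111.43


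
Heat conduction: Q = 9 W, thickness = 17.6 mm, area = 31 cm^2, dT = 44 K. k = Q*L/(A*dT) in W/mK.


k = 9*17.6/1000/(31/10000*44) = 1.16 W/mK

1.16


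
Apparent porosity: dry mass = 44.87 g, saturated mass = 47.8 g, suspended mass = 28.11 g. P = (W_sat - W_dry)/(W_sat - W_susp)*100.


P = (47.8 - 44.87) / (47.8 - 28.11) * 100 = 2.93 / 19.69 * 100 = 14.9%

14.9


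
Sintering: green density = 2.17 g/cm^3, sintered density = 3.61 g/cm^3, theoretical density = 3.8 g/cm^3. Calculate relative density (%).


Relative = 3.61 / 3.8 * 100 = 95.0%

95.0


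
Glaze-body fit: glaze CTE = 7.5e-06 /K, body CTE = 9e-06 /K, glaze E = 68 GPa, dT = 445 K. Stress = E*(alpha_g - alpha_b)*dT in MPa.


Stress = 68*1000*(7.5e-06 - 9e-06)*445 = -45.4 MPa

-45.4


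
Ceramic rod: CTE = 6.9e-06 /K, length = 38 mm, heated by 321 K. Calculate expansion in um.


dL = 6.9e-06 * 38 * 321 * 1000 = 84.166 um

84.166


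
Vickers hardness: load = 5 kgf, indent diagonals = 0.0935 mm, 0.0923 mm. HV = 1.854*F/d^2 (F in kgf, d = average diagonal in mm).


d_avg = (0.0935+0.0923)/2 = 0.0929 mm
HV = 1.854*5/0.0929^2 = 1074

1074


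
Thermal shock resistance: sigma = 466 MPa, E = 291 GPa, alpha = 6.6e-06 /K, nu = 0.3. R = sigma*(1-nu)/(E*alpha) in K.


R = 466*(1-0.3)/(291*1000*6.6e-06) = 170 K

170


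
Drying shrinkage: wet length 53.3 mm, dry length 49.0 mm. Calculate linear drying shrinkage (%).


DS = (53.3 - 49.0) / 53.3 * 100 = 8.07%

8.07


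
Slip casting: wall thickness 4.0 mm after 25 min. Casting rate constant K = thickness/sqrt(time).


K = 4.0 / sqrt(25) = 4.0 / 5.0 = 0.8 mm/min^0.5

0.8


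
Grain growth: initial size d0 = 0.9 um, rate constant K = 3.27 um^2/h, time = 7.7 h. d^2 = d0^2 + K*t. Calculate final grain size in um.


d^2 = 0.9^2 + 3.27*7.7 = 25.989
d = sqrt(25.989) = 5.1 um

5.1


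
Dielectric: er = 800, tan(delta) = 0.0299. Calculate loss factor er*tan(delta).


Loss = 800 * 0.0299 = 23.92

23.92


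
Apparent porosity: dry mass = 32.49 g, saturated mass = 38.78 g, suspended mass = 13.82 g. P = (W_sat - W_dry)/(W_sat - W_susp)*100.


P = (38.78 - 32.49) / (38.78 - 13.82) * 100 = 6.29 / 24.96 * 100 = 25.2%

25.2


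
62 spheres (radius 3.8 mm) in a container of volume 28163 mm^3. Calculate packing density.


V_sphere = 4/3*pi*3.8^3 = 229.8473 mm^3
Total V = 62*229.8473 = 14250.5326 mm^3
PD = 14250.5326 / 28163 = 0.506

0.506


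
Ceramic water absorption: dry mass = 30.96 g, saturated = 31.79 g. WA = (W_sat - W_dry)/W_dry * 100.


WA = (31.79 - 30.96) / 30.96 * 100 = 2.68%

2.68


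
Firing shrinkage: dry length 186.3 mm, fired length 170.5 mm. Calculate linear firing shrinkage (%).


FS = (186.3 - 170.5) / 186.3 * 100 = 8.48%

8.48


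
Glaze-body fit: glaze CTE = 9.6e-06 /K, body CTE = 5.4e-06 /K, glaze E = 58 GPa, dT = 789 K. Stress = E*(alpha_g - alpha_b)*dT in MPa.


Stress = 58*1000*(9.6e-06 - 5.4e-06)*789 = 192.2 MPa

192.2


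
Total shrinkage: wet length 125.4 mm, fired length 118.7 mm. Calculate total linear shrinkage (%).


TS = (125.4 - 118.7) / 125.4 * 100 = 5.34%

5.34


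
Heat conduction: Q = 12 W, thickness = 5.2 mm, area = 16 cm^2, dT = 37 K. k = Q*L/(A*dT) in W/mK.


k = 12*5.2/1000/(16/10000*37) = 1.05 W/mK

1.05


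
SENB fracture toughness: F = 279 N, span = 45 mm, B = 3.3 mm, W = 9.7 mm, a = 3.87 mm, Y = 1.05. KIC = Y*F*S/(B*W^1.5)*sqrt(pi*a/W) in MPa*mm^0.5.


KIC = 1.05*279*45/(3.3*9.7^1.5)*sqrt(pi*3.87/9.7) = 148.04

148.04


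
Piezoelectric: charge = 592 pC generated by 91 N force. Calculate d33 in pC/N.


d33 = 592 / 91 = 6.5 pC/N

6.5


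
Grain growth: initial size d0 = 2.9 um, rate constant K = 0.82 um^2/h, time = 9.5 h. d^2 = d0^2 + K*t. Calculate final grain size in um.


d^2 = 2.9^2 + 0.82*9.5 = 16.2
d = sqrt(16.2) = 4.02 um

4.02


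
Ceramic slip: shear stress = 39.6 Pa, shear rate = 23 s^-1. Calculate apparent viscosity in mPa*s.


eta = tau/gamma * 1000 = 39.6/23 * 1000 = 1721.7 mPa*s

1721.7


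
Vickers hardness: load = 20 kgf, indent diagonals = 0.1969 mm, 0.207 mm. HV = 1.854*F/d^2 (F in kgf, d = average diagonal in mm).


d_avg = (0.1969+0.207)/2 = 0.20195 mm
HV = 1.854*20/0.20195^2 = 909

909


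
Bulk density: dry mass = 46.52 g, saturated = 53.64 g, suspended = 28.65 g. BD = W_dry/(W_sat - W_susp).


BD = 46.52 / (53.64 - 28.65) = 46.52 / 24.99 = 1.862 g/cm^3

1.862


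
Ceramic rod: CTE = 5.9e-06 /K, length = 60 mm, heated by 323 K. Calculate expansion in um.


dL = 5.9e-06 * 60 * 323 * 1000 = 114.342 um

114.342


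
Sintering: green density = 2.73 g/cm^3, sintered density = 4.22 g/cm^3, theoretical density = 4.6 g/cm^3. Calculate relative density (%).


Relative = 4.22 / 4.6 * 100 = 91.7%

91.7


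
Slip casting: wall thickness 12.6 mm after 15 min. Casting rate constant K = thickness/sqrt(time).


K = 12.6 / sqrt(15) = 12.6 / 3.873 = 3.253 mm/min^0.5

3.253


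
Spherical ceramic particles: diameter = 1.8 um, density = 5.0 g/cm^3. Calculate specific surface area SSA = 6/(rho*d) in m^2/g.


SSA = 6 / (5.0 * 1.8) = 0.667 m^2/g

0.667


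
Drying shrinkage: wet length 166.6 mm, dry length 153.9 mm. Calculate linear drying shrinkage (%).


DS = (166.6 - 153.9) / 166.6 * 100 = 7.62%

7.62


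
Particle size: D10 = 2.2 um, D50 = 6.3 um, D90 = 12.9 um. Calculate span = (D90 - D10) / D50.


Span = (12.9 - 2.2) / 6.3 = 10.7 / 6.3 = 1.698

1.698


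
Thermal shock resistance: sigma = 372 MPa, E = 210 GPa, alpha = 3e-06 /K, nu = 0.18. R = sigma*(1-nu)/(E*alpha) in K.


R = 372*(1-0.18)/(210*1000*3e-06) = 484 K

484


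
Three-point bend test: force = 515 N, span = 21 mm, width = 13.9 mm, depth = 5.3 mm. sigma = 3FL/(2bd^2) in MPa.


sigma = 3*515*21/(2*13.9*5.3^2) = 41.5 MPa

41.5


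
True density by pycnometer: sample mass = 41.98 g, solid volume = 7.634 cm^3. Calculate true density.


TD = 41.98 / 7.634 = 5.499 g/cm^3

5.499


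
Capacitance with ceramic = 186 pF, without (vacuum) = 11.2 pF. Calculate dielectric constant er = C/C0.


er = 186 / 11.2 = 16.61

16.61


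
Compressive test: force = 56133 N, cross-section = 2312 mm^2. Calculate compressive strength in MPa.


CS = 56133 / 2312 = 24.3 MPa

24.3


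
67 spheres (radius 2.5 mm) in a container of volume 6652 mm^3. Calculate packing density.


V_sphere = 4/3*pi*2.5^3 = 65.4498 mm^3
Total V = 67*65.4498 = 4385.1366 mm^3
PD = 4385.1366 / 6652 = 0.659

0.659


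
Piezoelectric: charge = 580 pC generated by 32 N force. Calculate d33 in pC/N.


d33 = 580 / 32 = 18.1 pC/N

18.1


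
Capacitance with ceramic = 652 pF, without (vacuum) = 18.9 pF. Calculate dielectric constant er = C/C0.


er = 652 / 18.9 = 34.5

34.5


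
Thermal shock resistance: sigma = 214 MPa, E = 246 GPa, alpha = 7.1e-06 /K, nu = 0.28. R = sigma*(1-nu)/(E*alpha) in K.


R = 214*(1-0.28)/(246*1000*7.1e-06) = 88 K

88


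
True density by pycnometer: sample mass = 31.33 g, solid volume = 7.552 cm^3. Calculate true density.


TD = 31.33 / 7.552 = 4.149 g/cm^3

4.149


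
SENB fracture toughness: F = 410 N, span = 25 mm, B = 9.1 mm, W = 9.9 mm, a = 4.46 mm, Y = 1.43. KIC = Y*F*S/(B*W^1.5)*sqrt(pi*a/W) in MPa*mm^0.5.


KIC = 1.43*410*25/(9.1*9.9^1.5)*sqrt(pi*4.46/9.9) = 61.52

61.52


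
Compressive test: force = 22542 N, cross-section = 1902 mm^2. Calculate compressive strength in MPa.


CS = 22542 / 1902 = 11.9 MPa

11.9


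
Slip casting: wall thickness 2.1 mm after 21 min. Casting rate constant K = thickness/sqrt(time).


K = 2.1 / sqrt(21) = 2.1 / 4.5826 = 0.458 mm/min^0.5

0.458


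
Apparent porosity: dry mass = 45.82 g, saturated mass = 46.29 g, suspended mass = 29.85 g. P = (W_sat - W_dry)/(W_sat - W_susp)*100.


P = (46.29 - 45.82) / (46.29 - 29.85) * 100 = 0.47 / 16.44 * 100 = 2.9%

2.9


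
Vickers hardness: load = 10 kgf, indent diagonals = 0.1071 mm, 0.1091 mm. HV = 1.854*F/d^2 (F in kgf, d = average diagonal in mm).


d_avg = (0.1071+0.1091)/2 = 0.1081 mm
HV = 1.854*10/0.1081^2 = 1587

1587


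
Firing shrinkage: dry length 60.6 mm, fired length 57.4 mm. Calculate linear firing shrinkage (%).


FS = (60.6 - 57.4) / 60.6 * 100 = 5.28%

5.28


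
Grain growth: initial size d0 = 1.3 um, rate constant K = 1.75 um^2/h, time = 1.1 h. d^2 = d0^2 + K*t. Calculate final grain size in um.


d^2 = 1.3^2 + 1.75*1.1 = 3.615
d = sqrt(3.615) = 1.9 um

1.9


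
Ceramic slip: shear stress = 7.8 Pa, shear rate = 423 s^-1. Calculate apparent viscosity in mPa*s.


eta = tau/gamma * 1000 = 7.8/423 * 1000 = 18.4 mPa*s

18.4


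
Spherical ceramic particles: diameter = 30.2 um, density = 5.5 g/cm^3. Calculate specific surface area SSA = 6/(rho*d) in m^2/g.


SSA = 6 / (5.5 * 30.2) = 0.036 m^2/g

0.036


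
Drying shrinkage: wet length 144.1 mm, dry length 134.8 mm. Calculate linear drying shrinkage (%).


DS = (144.1 - 134.8) / 144.1 * 100 = 6.45%

6.45


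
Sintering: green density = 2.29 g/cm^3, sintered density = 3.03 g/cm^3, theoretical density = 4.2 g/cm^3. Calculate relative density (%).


Relative = 3.03 / 4.2 * 100 = 72.1%

72.1


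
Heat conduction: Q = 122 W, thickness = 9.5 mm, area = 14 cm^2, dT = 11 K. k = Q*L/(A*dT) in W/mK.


k = 122*9.5/1000/(14/10000*11) = 75.26 W/mK

75.26


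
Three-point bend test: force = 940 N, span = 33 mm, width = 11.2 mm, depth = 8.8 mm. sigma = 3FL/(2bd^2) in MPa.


sigma = 3*940*33/(2*11.2*8.8^2) = 53.6 MPa

53.6


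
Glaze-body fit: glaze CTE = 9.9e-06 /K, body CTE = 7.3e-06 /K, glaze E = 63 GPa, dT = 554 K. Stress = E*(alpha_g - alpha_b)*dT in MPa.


Stress = 63*1000*(9.9e-06 - 7.3e-06)*554 = 90.7 MPa

90.7


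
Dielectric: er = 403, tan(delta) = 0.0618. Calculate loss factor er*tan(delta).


Loss = 403 * 0.0618 = 24.905

24.905


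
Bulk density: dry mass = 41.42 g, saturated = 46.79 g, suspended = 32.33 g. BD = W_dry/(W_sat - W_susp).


BD = 41.42 / (46.79 - 32.33) = 41.42 / 14.46 = 2.864 g/cm^3

2.864


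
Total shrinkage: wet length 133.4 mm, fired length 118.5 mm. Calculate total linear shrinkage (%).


TS = (133.4 - 118.5) / 133.4 * 100 = 11.17%

11.17


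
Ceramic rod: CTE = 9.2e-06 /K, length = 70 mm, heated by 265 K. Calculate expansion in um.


dL = 9.2e-06 * 70 * 265 * 1000 = 170.66 um

170.66


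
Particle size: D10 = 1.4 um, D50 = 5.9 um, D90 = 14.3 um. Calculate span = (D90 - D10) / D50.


Span = (14.3 - 1.4) / 5.9 = 12.9 / 5.9 = 2.186

2.186


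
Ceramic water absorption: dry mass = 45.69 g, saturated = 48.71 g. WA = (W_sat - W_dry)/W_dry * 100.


WA = (48.71 - 45.69) / 45.69 * 100 = 6.61%

6.61


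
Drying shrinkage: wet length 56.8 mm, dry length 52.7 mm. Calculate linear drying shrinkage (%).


DS = (56.8 - 52.7) / 56.8 * 100 = 7.22%

7.22


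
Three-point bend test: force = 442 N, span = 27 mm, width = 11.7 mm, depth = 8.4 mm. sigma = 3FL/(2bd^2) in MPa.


sigma = 3*442*27/(2*11.7*8.4^2) = 21.7 MPa

21.7


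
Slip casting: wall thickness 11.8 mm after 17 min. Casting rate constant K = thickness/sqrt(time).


K = 11.8 / sqrt(17) = 11.8 / 4.1231 = 2.862 mm/min^0.5

2.862


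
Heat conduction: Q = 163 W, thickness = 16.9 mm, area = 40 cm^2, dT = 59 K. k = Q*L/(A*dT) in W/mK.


k = 163*16.9/1000/(40/10000*59) = 11.67 W/mK

11.67


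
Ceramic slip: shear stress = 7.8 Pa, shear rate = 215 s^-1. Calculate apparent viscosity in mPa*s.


eta = tau/gamma * 1000 = 7.8/215 * 1000 = 36.3 mPa*s

36.3


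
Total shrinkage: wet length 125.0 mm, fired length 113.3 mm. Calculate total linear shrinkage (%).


TS = (125.0 - 113.3) / 125.0 * 100 = 9.36%

9.36


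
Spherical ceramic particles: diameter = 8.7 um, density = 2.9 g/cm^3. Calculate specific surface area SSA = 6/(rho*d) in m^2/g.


SSA = 6 / (2.9 * 8.7) = 0.238 m^2/g

0.238


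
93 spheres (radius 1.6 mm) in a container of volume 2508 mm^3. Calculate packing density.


V_sphere = 4/3*pi*1.6^3 = 17.1573 mm^3
Total V = 93*17.1573 = 1595.6289 mm^3
PD = 1595.6289 / 2508 = 0.636

0.636


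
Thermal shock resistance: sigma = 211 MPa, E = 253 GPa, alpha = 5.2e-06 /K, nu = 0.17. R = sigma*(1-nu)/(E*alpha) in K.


R = 211*(1-0.17)/(253*1000*5.2e-06) = 133 K

133


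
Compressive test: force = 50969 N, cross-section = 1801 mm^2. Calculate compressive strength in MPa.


CS = 50969 / 1801 = 28.3 MPa

28.3


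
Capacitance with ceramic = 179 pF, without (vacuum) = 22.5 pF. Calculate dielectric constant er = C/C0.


er = 179 / 22.5 = 7.96

7.96


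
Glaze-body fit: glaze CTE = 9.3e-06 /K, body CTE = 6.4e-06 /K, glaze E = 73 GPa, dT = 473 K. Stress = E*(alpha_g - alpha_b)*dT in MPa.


Stress = 73*1000*(9.3e-06 - 6.4e-06)*473 = 100.1 MPa

100.1


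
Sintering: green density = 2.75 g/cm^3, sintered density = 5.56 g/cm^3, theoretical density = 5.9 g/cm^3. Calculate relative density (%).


Relative = 5.56 / 5.9 * 100 = 94.2%

94.2


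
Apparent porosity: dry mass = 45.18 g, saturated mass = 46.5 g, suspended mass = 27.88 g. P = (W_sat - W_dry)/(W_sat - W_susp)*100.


P = (46.5 - 45.18) / (46.5 - 27.88) * 100 = 1.32 / 18.62 * 100 = 7.1%

7.1


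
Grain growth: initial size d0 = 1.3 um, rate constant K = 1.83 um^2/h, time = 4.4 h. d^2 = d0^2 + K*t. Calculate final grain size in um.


d^2 = 1.3^2 + 1.83*4.4 = 9.742
d = sqrt(9.742) = 3.12 um

3.12


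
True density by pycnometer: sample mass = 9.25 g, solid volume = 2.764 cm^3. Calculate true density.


TD = 9.25 / 2.764 = 3.347 g/cm^3

3.347


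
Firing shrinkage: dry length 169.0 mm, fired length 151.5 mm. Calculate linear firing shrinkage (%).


FS = (169.0 - 151.5) / 169.0 * 100 = 10.36%

10.36


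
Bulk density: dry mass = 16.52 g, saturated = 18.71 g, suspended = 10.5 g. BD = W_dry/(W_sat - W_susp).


BD = 16.52 / (18.71 - 10.5) = 16.52 / 8.21 = 2.012 g/cm^3

2.012


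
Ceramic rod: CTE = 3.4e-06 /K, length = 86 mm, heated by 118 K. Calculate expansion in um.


dL = 3.4e-06 * 86 * 118 * 1000 = 34.503 um

34.503


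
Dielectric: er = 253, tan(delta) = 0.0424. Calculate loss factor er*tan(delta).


Loss = 253 * 0.0424 = 10.727

10.727


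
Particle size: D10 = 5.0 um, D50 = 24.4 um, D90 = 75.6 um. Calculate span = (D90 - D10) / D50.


Span = (75.6 - 5.0) / 24.4 = 70.6 / 24.4 = 2.893

2.893


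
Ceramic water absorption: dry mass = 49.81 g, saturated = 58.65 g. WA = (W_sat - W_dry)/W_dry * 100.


WA = (58.65 - 49.81) / 49.81 * 100 = 17.75%

17.75


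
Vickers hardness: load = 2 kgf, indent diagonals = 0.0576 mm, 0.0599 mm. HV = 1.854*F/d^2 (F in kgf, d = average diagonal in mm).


d_avg = (0.0576+0.0599)/2 = 0.05875 mm
HV = 1.854*2/0.05875^2 = 1074

1074


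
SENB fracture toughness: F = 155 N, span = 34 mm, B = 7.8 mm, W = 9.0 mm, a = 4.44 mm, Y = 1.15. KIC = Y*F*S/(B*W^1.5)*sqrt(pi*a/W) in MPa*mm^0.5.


KIC = 1.15*155*34/(7.8*9.0^1.5)*sqrt(pi*4.44/9.0) = 35.83

35.83


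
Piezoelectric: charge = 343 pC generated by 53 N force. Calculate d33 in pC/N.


d33 = 343 / 53 = 6.5 pC/N

6.5


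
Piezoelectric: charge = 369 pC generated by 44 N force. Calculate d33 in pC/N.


d33 = 369 / 44 = 8.4 pC/N

8.4


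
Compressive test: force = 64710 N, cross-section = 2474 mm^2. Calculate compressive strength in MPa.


CS = 64710 / 2474 = 26.2 MPa

26.2


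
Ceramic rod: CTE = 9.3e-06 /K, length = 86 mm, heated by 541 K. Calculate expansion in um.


dL = 9.3e-06 * 86 * 541 * 1000 = 432.692 um

432.692


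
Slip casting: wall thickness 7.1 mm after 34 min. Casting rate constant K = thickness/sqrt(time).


K = 7.1 / sqrt(34) = 7.1 / 5.831 = 1.218 mm/min^0.5

1.218


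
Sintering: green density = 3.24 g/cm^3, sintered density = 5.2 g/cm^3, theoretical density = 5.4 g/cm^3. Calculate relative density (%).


Relative = 5.2 / 5.4 * 100 = 96.3%

96.3


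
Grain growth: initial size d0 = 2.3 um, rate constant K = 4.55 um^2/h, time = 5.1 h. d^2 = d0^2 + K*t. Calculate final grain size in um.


d^2 = 2.3^2 + 4.55*5.1 = 28.495
d = sqrt(28.495) = 5.34 um

5.34


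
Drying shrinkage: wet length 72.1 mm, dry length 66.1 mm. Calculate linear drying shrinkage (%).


DS = (72.1 - 66.1) / 72.1 * 100 = 8.32%

8.32


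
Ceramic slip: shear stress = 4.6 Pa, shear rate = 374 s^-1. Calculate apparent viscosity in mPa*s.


eta = tau/gamma * 1000 = 4.6/374 * 1000 = 12.3 mPa*s

12.3


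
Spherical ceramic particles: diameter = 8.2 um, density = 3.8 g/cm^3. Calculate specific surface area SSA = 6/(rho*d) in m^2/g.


SSA = 6 / (3.8 * 8.2) = 0.193 m^2/g

0.193


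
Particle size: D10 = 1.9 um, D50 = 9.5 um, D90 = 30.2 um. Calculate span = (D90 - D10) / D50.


Span = (30.2 - 1.9) / 9.5 = 28.3 / 9.5 = 2.979

2.979


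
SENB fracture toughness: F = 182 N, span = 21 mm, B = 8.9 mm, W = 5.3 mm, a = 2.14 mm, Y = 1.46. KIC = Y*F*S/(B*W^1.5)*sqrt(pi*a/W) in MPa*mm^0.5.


KIC = 1.46*182*21/(8.9*5.3^1.5)*sqrt(pi*2.14/5.3) = 57.87

57.87


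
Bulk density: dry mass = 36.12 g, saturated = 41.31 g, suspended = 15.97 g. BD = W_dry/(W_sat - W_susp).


BD = 36.12 / (41.31 - 15.97) = 36.12 / 25.34 = 1.425 g/cm^3

1.425


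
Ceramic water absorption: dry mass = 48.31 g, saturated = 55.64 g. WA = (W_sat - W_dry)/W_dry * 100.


WA = (55.64 - 48.31) / 48.31 * 100 = 15.17%

15.17


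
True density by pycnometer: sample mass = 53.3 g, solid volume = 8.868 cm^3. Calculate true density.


TD = 53.3 / 8.868 = 6.01 g/cm^3

6.01


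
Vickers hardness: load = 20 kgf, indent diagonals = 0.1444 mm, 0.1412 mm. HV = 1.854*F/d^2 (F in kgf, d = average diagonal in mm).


d_avg = (0.1444+0.1412)/2 = 0.1428 mm
HV = 1.854*20/0.1428^2 = 1818

1818


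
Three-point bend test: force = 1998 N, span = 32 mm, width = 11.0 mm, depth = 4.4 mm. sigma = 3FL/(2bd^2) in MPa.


sigma = 3*1998*32/(2*11.0*4.4^2) = 450.3 MPa

450.3


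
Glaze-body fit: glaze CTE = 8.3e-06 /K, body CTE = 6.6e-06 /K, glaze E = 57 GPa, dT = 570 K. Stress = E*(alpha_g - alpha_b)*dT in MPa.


Stress = 57*1000*(8.3e-06 - 6.6e-06)*570 = 55.2 MPa

55.2


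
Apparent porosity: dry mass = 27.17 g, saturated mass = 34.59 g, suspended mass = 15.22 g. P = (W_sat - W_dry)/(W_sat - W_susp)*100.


P = (34.59 - 27.17) / (34.59 - 15.22) * 100 = 7.42 / 19.37 * 100 = 38.3%

38.3


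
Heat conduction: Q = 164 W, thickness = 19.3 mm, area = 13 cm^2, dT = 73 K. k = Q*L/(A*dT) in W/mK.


k = 164*19.3/1000/(13/10000*73) = 33.35 W/mK

33.35


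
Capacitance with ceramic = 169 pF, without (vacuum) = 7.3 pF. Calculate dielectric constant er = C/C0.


er = 169 / 7.3 = 23.15

23.15


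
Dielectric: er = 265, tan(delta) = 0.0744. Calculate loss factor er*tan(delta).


Loss = 265 * 0.0744 = 19.716

19.716


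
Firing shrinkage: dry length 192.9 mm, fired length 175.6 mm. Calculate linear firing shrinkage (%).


FS = (192.9 - 175.6) / 192.9 * 100 = 8.97%

8.97


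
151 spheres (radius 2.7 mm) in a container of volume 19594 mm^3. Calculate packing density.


V_sphere = 4/3*pi*2.7^3 = 82.448 mm^3
Total V = 151*82.448 = 12449.648 mm^3
PD = 12449.648 / 19594 = 0.635

0.635


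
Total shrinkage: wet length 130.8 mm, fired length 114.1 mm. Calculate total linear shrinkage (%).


TS = (130.8 - 114.1) / 130.8 * 100 = 12.77%

12.77


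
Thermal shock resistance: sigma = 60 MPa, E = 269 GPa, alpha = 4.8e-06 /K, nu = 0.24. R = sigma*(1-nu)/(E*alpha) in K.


R = 60*(1-0.24)/(269*1000*4.8e-06) = 35 K

35


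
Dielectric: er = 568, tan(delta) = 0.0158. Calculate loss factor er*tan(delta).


Loss = 568 * 0.0158 = 8.974

8.974


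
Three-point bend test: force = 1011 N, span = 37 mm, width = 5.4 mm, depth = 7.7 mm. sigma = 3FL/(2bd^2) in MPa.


sigma = 3*1011*37/(2*5.4*7.7^2) = 175.3 MPa

175.3


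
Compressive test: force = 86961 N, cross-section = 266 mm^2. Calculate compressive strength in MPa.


CS = 86961 / 266 = 326.9 MPa

326.9


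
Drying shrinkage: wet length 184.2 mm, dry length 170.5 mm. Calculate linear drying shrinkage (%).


DS = (184.2 - 170.5) / 184.2 * 100 = 7.44%

7.44


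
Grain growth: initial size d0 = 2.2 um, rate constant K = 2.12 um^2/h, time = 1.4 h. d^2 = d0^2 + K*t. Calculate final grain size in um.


d^2 = 2.2^2 + 2.12*1.4 = 7.808
d = sqrt(7.808) = 2.79 um

2.79


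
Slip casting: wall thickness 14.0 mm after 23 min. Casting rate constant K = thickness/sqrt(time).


K = 14.0 / sqrt(23) = 14.0 / 4.7958 = 2.919 mm/min^0.5

2.919


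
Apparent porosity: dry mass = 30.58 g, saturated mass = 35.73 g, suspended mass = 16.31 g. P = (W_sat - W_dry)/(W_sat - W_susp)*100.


P = (35.73 - 30.58) / (35.73 - 16.31) * 100 = 5.15 / 19.42 * 100 = 26.5%

26.5


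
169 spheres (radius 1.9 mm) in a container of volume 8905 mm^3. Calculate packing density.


V_sphere = 4/3*pi*1.9^3 = 28.7309 mm^3
Total V = 169*28.7309 = 4855.5221 mm^3
PD = 4855.5221 / 8905 = 0.545

0.545


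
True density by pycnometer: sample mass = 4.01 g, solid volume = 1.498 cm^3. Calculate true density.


TD = 4.01 / 1.498 = 2.677 g/cm^3

2.677


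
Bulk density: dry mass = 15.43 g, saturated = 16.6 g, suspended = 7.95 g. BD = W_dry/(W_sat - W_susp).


BD = 15.43 / (16.6 - 7.95) = 15.43 / 8.65 = 1.784 g/cm^3

1.784


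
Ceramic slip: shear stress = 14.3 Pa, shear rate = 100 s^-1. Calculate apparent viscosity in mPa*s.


eta = tau/gamma * 1000 = 14.3/100 * 1000 = 143.0 mPa*s

143.0


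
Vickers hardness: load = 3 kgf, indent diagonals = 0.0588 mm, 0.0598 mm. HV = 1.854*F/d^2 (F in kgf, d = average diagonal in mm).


d_avg = (0.0588+0.0598)/2 = 0.0593 mm
HV = 1.854*3/0.0593^2 = 1582

1582


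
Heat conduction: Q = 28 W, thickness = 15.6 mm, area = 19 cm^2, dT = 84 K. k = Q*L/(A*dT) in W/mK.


k = 28*15.6/1000/(19/10000*84) = 2.74 W/mK

2.74


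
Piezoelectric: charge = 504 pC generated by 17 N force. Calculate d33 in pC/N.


d33 = 504 / 17 = 29.6 pC/N

29.6


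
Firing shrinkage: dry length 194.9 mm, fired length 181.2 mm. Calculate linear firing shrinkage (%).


FS = (194.9 - 181.2) / 194.9 * 100 = 7.03%

7.03


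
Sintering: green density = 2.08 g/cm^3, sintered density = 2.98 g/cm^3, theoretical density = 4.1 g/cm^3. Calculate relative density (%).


Relative = 2.98 / 4.1 * 100 = 72.7%

72.7


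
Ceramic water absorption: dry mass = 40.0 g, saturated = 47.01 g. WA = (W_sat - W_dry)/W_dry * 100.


WA = (47.01 - 40.0) / 40.0 * 100 = 17.53%

17.53


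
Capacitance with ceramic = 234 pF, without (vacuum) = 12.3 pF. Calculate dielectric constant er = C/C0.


er = 234 / 12.3 = 19.02

19.02


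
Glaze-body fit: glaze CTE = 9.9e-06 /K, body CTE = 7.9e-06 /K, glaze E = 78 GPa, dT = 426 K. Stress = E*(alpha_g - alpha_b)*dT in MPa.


Stress = 78*1000*(9.9e-06 - 7.9e-06)*426 = 66.5 MPa

66.5


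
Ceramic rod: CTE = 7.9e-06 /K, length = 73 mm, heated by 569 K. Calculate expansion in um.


dL = 7.9e-06 * 73 * 569 * 1000 = 328.142 um

328.142


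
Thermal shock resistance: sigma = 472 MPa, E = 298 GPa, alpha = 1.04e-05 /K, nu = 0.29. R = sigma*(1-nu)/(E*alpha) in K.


R = 472*(1-0.29)/(298*1000*1.04e-05) = 108 K

108


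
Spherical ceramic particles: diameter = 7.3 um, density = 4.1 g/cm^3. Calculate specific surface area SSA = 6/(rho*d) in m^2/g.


SSA = 6 / (4.1 * 7.3) = 0.2 m^2/g

0.2


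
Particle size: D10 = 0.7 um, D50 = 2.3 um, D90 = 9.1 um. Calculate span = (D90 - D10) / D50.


Span = (9.1 - 0.7) / 2.3 = 8.4 / 2.3 = 3.652

3.652


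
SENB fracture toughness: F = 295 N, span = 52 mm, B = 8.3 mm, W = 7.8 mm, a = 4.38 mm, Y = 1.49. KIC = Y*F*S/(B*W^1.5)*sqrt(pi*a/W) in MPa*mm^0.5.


KIC = 1.49*295*52/(8.3*7.8^1.5)*sqrt(pi*4.38/7.8) = 167.9

167.9


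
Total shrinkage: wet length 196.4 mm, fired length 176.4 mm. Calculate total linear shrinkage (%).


TS = (196.4 - 176.4) / 196.4 * 100 = 10.18%

10.18


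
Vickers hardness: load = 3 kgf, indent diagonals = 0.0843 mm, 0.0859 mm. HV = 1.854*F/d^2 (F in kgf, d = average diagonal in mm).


d_avg = (0.0843+0.0859)/2 = 0.0851 mm
HV = 1.854*3/0.0851^2 = 768

768


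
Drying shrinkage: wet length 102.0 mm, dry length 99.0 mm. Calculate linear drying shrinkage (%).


DS = (102.0 - 99.0) / 102.0 * 100 = 2.94%

2.94


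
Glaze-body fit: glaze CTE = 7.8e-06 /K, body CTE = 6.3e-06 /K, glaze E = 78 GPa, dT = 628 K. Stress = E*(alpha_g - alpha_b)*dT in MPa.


Stress = 78*1000*(7.8e-06 - 6.3e-06)*628 = 73.5 MPa

73.5


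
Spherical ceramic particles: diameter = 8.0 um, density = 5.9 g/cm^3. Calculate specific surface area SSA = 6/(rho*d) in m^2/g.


SSA = 6 / (5.9 * 8.0) = 0.127 m^2/g

0.127


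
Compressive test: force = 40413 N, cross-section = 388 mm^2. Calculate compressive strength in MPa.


CS = 40413 / 388 = 104.2 MPa

104.2


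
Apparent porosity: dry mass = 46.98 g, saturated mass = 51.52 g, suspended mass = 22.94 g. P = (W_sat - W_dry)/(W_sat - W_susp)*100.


P = (51.52 - 46.98) / (51.52 - 22.94) * 100 = 4.54 / 28.58 * 100 = 15.9%

15.9


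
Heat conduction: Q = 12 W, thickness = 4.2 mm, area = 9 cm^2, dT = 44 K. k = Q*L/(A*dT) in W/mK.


k = 12*4.2/1000/(9/10000*44) = 1.27 W/mK

1.27


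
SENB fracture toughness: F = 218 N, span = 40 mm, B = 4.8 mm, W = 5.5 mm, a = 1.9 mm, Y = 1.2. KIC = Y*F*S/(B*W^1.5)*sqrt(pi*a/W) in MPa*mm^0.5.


KIC = 1.2*218*40/(4.8*5.5^1.5)*sqrt(pi*1.9/5.5) = 176.07

176.07


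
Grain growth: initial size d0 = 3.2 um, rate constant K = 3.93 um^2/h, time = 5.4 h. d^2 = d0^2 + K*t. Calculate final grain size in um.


d^2 = 3.2^2 + 3.93*5.4 = 31.462
d = sqrt(31.462) = 5.61 um

5.61


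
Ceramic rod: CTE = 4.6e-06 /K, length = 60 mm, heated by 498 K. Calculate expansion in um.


dL = 4.6e-06 * 60 * 498 * 1000 = 137.448 um

137.448


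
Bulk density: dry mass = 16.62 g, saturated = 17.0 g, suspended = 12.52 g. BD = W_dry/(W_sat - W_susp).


BD = 16.62 / (17.0 - 12.52) = 16.62 / 4.48 = 3.71 g/cm^3

3.71


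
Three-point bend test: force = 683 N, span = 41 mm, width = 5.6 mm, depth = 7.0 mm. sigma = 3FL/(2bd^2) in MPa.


sigma = 3*683*41/(2*5.6*7.0^2) = 153.1 MPa

153.1


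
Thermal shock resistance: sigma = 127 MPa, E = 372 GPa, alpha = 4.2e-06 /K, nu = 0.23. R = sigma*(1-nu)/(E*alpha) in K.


R = 127*(1-0.23)/(372*1000*4.2e-06) = 63 K

63


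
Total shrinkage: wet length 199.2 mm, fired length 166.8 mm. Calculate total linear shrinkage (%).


TS = (199.2 - 166.8) / 199.2 * 100 = 16.27%

16.27


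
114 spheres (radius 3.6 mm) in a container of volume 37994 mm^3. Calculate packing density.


V_sphere = 4/3*pi*3.6^3 = 195.4322 mm^3
Total V = 114*195.4322 = 22279.2708 mm^3
PD = 22279.2708 / 37994 = 0.586

0.586


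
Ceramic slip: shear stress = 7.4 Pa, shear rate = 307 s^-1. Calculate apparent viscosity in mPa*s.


eta = tau/gamma * 1000 = 7.4/307 * 1000 = 24.1 mPa*s

24.1


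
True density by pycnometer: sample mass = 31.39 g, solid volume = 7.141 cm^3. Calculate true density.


TD = 31.39 / 7.141 = 4.396 g/cm^3

4.396


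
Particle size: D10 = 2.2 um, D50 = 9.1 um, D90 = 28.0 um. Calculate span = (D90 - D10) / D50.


Span = (28.0 - 2.2) / 9.1 = 25.8 / 9.1 = 2.835

2.835


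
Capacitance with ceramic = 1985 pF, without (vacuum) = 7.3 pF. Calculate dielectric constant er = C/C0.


er = 1985 / 7.3 = 271.92

271.92


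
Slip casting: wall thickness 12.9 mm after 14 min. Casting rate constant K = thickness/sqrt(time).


K = 12.9 / sqrt(14) = 12.9 / 3.7417 = 3.448 mm/min^0.5

3.448


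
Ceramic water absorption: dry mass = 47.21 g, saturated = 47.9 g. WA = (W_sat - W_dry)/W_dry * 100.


WA = (47.9 - 47.21) / 47.21 * 100 = 1.46%

1.46


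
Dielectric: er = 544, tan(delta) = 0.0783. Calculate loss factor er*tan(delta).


Loss = 544 * 0.0783 = 42.595

42.595


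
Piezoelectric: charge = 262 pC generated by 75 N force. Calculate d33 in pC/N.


d33 = 262 / 75 = 3.5 pC/N

3.5


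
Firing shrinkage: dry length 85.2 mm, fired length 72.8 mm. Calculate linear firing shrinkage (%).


FS = (85.2 - 72.8) / 85.2 * 100 = 14.55%

14.55


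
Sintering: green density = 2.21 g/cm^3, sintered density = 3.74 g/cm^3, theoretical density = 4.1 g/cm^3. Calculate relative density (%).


Relative = 3.74 / 4.1 * 100 = 91.2%

91.2


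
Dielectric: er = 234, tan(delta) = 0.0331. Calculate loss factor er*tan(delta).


Loss = 234 * 0.0331 = 7.745

7.745


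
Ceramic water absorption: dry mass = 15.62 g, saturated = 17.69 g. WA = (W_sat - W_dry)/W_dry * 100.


WA = (17.69 - 15.62) / 15.62 * 100 = 13.25%

13.25


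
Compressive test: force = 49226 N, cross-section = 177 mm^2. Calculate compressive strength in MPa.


CS = 49226 / 177 = 278.1 MPa

278.1


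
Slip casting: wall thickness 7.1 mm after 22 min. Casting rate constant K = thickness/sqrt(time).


K = 7.1 / sqrt(22) = 7.1 / 4.6904 = 1.514 mm/min^0.5

1.514


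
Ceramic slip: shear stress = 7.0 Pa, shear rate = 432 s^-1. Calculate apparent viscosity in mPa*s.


eta = tau/gamma * 1000 = 7.0/432 * 1000 = 16.2 mPa*s

16.2


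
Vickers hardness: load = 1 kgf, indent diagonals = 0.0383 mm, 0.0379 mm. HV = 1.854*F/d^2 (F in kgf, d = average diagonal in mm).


d_avg = (0.0383+0.0379)/2 = 0.0381 mm
HV = 1.854*1/0.0381^2 = 1277

1277


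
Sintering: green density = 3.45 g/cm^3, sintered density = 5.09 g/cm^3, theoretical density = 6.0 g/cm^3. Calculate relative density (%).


Relative = 5.09 / 6.0 * 100 = 84.8%

84.8


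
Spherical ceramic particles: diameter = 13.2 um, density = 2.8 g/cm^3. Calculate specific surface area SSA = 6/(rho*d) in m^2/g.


SSA = 6 / (2.8 * 13.2) = 0.162 m^2/g

0.162


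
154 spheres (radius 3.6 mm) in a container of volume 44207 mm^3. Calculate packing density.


V_sphere = 4/3*pi*3.6^3 = 195.4322 mm^3
Total V = 154*195.4322 = 30096.5588 mm^3
PD = 30096.5588 / 44207 = 0.681

0.681


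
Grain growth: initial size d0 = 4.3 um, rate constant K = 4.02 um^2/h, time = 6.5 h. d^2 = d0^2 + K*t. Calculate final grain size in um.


d^2 = 4.3^2 + 4.02*6.5 = 44.62
d = sqrt(44.62) = 6.68 um

6.68


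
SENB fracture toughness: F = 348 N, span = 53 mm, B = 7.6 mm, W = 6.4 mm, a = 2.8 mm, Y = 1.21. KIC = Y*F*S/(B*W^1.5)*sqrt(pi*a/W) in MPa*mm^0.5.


KIC = 1.21*348*53/(7.6*6.4^1.5)*sqrt(pi*2.8/6.4) = 212.63

212.63


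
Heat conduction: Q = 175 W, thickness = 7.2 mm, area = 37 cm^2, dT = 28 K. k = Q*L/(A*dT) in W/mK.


k = 175*7.2/1000/(37/10000*28) = 12.16 W/mK

12.16


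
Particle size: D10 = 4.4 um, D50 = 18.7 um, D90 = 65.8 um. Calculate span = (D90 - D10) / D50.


Span = (65.8 - 4.4) / 18.7 = 61.4 / 18.7 = 3.283

3.283


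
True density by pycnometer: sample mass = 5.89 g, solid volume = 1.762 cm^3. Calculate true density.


TD = 5.89 / 1.762 = 3.343 g/cm^3

3.343


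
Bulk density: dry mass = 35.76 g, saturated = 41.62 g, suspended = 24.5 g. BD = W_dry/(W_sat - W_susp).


BD = 35.76 / (41.62 - 24.5) = 35.76 / 17.12 = 2.089 g/cm^3

2.089


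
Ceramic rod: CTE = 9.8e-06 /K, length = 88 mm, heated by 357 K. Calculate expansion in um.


dL = 9.8e-06 * 88 * 357 * 1000 = 307.877 um

307.877


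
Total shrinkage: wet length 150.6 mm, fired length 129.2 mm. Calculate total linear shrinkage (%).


TS = (150.6 - 129.2) / 150.6 * 100 = 14.21%

14.21


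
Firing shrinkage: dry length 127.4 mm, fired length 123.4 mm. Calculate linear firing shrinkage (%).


FS = (127.4 - 123.4) / 127.4 * 100 = 3.14%

3.14


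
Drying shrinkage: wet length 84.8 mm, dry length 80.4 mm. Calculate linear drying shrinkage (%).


DS = (84.8 - 80.4) / 84.8 * 100 = 5.19%

5.19


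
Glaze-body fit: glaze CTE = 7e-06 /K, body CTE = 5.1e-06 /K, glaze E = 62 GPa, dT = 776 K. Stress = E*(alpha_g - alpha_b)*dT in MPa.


Stress = 62*1000*(7e-06 - 5.1e-06)*776 = 91.4 MPa

91.4


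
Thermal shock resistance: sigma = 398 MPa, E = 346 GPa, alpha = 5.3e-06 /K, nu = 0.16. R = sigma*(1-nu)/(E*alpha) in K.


R = 398*(1-0.16)/(346*1000*5.3e-06) = 182 K

182


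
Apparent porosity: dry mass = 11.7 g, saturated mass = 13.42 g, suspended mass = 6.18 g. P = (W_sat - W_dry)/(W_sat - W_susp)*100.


P = (13.42 - 11.7) / (13.42 - 6.18) * 100 = 1.72 / 7.24 * 100 = 23.8%

23.8


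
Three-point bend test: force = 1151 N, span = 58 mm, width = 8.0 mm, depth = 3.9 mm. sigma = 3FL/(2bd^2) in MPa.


sigma = 3*1151*58/(2*8.0*3.9^2) = 823.0 MPa

823.0


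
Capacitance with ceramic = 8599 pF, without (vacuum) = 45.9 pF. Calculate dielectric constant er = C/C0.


er = 8599 / 45.9 = 187.34

187.34


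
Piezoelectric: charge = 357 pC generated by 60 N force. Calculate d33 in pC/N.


d33 = 357 / 60 = 6.0 pC/N

6.0


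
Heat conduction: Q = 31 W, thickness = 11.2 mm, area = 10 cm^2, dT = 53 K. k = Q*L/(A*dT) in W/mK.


k = 31*11.2/1000/(10/10000*53) = 6.55 W/mK

6.55


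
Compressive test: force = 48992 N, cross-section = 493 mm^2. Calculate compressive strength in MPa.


CS = 48992 / 493 = 99.4 MPa

99.4


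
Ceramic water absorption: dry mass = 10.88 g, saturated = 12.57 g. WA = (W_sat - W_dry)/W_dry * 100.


WA = (12.57 - 10.88) / 10.88 * 100 = 15.53%

15.53


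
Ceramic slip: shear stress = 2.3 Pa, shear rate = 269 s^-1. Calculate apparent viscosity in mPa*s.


eta = tau/gamma * 1000 = 2.3/269 * 1000 = 8.6 mPa*s

8.6


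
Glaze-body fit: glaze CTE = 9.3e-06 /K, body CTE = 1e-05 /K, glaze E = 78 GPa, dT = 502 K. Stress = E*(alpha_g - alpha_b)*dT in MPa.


Stress = 78*1000*(9.3e-06 - 1e-05)*502 = -27.4 MPa

-27.4


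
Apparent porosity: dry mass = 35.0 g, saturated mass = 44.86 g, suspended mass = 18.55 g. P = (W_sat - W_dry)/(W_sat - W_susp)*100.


P = (44.86 - 35.0) / (44.86 - 18.55) * 100 = 9.86 / 26.31 * 100 = 37.5%

37.5


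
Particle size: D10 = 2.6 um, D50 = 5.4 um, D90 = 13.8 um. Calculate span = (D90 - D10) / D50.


Span = (13.8 - 2.6) / 5.4 = 11.2 / 5.4 = 2.074

2.074


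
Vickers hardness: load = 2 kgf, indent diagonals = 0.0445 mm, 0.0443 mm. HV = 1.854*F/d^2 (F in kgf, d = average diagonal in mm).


d_avg = (0.0445+0.0443)/2 = 0.0444 mm
HV = 1.854*2/0.0444^2 = 1881

1881


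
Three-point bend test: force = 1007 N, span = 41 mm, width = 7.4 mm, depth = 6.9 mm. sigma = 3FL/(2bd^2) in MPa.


sigma = 3*1007*41/(2*7.4*6.9^2) = 175.8 MPa

175.8


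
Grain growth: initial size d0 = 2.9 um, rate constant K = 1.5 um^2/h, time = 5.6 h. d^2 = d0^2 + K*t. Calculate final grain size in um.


d^2 = 2.9^2 + 1.5*5.6 = 16.81
d = sqrt(16.81) = 4.1 um

4.1


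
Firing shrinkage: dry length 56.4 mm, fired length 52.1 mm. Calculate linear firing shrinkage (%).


FS = (56.4 - 52.1) / 56.4 * 100 = 7.62%

7.62


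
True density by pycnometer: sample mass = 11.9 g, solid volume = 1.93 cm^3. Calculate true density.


TD = 11.9 / 1.93 = 6.166 g/cm^3

6.166


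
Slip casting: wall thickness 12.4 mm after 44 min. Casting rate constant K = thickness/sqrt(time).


K = 12.4 / sqrt(44) = 12.4 / 6.6332 = 1.869 mm/min^0.5

1.869


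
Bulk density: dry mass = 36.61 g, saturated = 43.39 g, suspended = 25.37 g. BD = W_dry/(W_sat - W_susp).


BD = 36.61 / (43.39 - 25.37) = 36.61 / 18.02 = 2.032 g/cm^3

2.032


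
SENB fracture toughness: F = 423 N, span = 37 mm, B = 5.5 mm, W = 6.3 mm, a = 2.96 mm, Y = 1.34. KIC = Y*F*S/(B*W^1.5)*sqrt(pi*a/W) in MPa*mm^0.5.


KIC = 1.34*423*37/(5.5*6.3^1.5)*sqrt(pi*2.96/6.3) = 292.97

292.97


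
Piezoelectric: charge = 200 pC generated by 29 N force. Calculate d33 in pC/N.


d33 = 200 / 29 = 6.9 pC/N

6.9


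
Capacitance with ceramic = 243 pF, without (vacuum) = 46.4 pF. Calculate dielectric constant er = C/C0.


er = 243 / 46.4 = 5.24

5.24


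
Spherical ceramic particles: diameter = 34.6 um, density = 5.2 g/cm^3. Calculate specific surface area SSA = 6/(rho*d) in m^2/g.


SSA = 6 / (5.2 * 34.6) = 0.033 m^2/g

0.033


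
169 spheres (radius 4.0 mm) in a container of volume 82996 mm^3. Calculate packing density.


V_sphere = 4/3*pi*4.0^3 = 268.0826 mm^3
Total V = 169*268.0826 = 45305.9594 mm^3
PD = 45305.9594 / 82996 = 0.546

0.546


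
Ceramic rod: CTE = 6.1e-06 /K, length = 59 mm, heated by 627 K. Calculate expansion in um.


dL = 6.1e-06 * 59 * 627 * 1000 = 225.657 um

225.657


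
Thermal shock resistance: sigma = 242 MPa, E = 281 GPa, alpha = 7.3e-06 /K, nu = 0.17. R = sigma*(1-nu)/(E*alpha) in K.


R = 242*(1-0.17)/(281*1000*7.3e-06) = 98 K

98


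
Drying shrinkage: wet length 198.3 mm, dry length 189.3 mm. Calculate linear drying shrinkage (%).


DS = (198.3 - 189.3) / 198.3 * 100 = 4.54%

4.54


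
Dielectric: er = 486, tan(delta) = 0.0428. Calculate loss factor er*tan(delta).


Loss = 486 * 0.0428 = 20.801

20.801
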